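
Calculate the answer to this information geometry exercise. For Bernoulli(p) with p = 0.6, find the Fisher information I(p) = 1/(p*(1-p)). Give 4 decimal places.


For Bernoulli(p), Fisher information is I(p) = 1/(p*(1-p)).
p = 0.6, 1-p = 0.4.
p*(1-p) = 0.24.
I(p) = 1/0.24 = 4.1667

4.1667


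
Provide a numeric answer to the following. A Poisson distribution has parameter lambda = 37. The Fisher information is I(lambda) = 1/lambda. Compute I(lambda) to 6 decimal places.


Fisher information for Poisson: I(lambda) = 1/lambda.
lambda = 37.
I(lambda) = 1/37 = 0.027027

0.027027


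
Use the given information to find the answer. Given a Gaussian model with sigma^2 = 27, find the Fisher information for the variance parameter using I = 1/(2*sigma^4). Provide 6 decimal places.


Fisher information for variance: I(sigma^2) = 1/(2*sigma^4).
sigma^2 = 27, so sigma^4 = 729.
I = 1/(2*729) = 1/1458 = 0.000686

0.000686


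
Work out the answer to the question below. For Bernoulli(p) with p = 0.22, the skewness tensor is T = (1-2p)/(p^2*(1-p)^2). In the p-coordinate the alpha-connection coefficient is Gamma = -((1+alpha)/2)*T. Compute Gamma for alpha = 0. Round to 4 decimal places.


Skewness (Amari-Chentsov) tensor: T = (1-2p)/(p^2*(1-p)^2).
p = 0.22, 1-2p = 0.56, p^2 = 0.0484, (1-p)^2 = 0.6084.
T = 0.56/(0.0484 * 0.6084) = 19.017502.
In the p-coordinate, Gamma^(alpha) = Gamma^(0) - (alpha/2)*T with Gamma^(0) = (1/2)*g'(p) = -T/2,
so Gamma^(alpha) = -((1+alpha)/2)*T.
alpha = 0, -(1+alpha)/2 = -0.5.
Gamma = -0.5 * 19.017502 = -9.5088

-9.5088


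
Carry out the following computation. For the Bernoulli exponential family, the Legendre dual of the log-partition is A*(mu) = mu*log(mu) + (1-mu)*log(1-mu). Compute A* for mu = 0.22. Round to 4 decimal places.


Legendre transform for Bernoulli:
A*(mu) = mu*log(mu) + (1-mu)*log(1-mu).
mu = 0.22, 1-mu = 0.78.
mu*log(mu) = 0.22*log(0.22) = -0.333108.
(1-mu)*log(1-mu) = 0.78*log(0.78) = -0.1938.
A* = -0.333108 + -0.1938 = -0.5269

-0.5269


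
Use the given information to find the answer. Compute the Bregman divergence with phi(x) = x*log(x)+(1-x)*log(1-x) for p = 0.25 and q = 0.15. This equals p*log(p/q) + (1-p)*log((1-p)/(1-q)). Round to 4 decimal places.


Bregman divergence with negative entropy generator:
D = p*log(p/q) + (1-p)*log((1-p)/(1-q)).
p = 0.25, q = 0.15.
p*log(p/q) = 0.25*log(0.25/0.15) = 0.127706.
(1-p)*log((1-p)/(1-q)) = 0.75*log(0.75/0.85) = -0.093872.
D = 0.127706 + -0.093872 = 0.0338

0.0338


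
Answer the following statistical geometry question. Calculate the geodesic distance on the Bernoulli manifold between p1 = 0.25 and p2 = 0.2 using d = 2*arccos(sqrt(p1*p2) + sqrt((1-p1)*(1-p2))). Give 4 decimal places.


Geodesic distance on Bernoulli manifold:
d(p1,p2) = 2*arccos(sqrt(p1*p2) + sqrt((1-p1)*(1-p2))).
sqrt(p1*p2) = sqrt(0.25*0.2) = 0.223607.
sqrt((1-p1)*(1-p2)) = sqrt(0.75*0.8) = 0.774597.
arg = 0.223607 + 0.774597 = 0.998203.
d = 2*arccos(0.998203) = 0.1199

0.1199


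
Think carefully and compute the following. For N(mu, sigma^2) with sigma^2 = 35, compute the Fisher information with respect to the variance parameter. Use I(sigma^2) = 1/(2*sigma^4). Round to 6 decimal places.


Fisher information for variance: I(sigma^2) = 1/(2*sigma^4).
sigma^2 = 35, so sigma^4 = 1225.
I = 1/(2*1225) = 1/2450 = 0.000408

0.000408


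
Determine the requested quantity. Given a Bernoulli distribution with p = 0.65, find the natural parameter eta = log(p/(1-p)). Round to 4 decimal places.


Natural parameter for Bernoulli: eta = log(p/(1-p)).
p = 0.65, 1-p = 0.35.
p/(1-p) = 1.857143.
eta = log(1.857143) = 0.6190

0.6190


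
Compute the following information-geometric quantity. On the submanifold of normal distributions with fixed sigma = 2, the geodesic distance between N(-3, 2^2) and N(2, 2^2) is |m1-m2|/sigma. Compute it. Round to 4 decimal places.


On the fixed-variance normal subfamily, geodesic distance = |m1-m2|/sigma.
|-3 - 2| = 5.
sigma = 2.
d = 5/2 = 2.5000

2.5000


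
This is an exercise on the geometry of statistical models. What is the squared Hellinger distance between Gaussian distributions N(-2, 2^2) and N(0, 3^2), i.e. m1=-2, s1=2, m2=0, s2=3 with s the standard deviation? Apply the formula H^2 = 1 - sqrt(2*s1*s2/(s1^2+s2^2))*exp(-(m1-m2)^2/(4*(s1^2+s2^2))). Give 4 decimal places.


Squared Hellinger distance for Gaussians:
H^2 = 1 - sqrt(2*s1*s2/(s1^2+s2^2)) * exp(-(m1-m2)^2/(4*(s1^2+s2^2))).
s1^2 = 4, s2^2 = 9, s1^2+s2^2 = 13.
sqrt(2*2*3/(13)) = 0.960769.
(m1-m2)^2 = (-2)^2 = 4.
exp(-4/(4*13)) = exp(-0.076923) = 0.925961.
H^2 = 1 - 0.960769*0.925961 = 0.1104

0.1104


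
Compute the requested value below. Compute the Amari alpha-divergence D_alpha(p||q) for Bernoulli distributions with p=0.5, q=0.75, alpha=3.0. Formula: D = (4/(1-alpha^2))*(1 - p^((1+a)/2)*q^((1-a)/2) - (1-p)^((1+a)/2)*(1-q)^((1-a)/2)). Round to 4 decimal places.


Amari alpha-divergence:
D = (4/(1-alpha^2))*(1 - p^((1+a)/2)*q^((1-a)/2) - (1-p)^((1+a)/2)*(1-q)^((1-a)/2)).
alpha = 3.0, p = 0.5, q = 0.75.
e1 = (1+alpha)/2 = 2.0, e2 = (1-alpha)/2 = -1.0.
t1 = p^e1 * q^e2 = 0.5^2.0 * 0.75^-1.0 = 0.333333.
t2 = (1-p)^e1 * (1-q)^e2 = 0.5^2.0 * 0.25^-1.0 = 1.0.
4/(1-alpha^2) = -0.5.
D = -0.5*(1 - 0.333333 - 1.0) = 0.1667

0.1667


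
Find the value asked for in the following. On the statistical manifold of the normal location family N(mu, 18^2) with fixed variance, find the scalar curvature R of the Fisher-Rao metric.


This family has a single free parameter, so its statistical manifold
is 1-dimensional. The Riemann curvature tensor of any 1-dimensional
Riemannian manifold vanishes identically, so R = 0.

0


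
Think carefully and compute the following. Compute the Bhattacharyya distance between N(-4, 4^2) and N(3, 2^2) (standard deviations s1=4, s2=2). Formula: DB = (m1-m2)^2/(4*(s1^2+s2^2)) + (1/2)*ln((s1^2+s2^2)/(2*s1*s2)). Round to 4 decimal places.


Bhattacharyya distance between two Gaussians:
DB = (m1-m2)^2/(4*(s1^2+s2^2)) + (1/2)*ln((s1^2+s2^2)/(2*s1*s2)).
(m1-m2)^2 = (-7)^2 = 49.
s1^2+s2^2 = 16 + 4 = 20.
term1 = 49/80 = 0.6125.
term2 = 0.5*ln(20/16.0) = 0.111572.
DB = 0.6125 + 0.111572 = 0.7241

0.7241


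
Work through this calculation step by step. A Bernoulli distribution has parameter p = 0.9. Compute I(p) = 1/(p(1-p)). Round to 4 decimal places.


For Bernoulli(p), Fisher information is I(p) = 1/(p*(1-p)).
p = 0.9, 1-p = 0.1.
p*(1-p) = 0.09.
I(p) = 1/0.09 = 11.1111

11.1111


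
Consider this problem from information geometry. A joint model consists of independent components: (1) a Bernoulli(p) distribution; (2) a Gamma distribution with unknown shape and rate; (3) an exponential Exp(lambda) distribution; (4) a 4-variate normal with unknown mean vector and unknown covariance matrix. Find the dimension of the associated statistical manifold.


The dimension of a statistical manifold equals the number of free
(independent) real parameters of the model. For a product of independent
blocks the parameter counts add.
- Bernoulli (p): 1.
- Gamma (shape, rate): 2.
- exponential (lambda): 1.
- 4-variate normal: 4 (mean) + 4*5/2 = 10 (symmetric covariance) = 14.
Total = 1 + 2 + 1 + 14 = 18.
Dimension = 18

18


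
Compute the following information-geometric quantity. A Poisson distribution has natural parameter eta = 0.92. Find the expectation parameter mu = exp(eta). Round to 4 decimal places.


Expectation parameter for Poisson exponential family:
mu = exp(eta).
eta = 0.92.
mu = exp(0.92) = 2.5093

2.5093


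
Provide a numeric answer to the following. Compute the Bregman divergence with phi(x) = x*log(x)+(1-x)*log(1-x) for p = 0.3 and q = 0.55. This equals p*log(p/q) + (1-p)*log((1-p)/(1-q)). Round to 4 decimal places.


Bregman divergence with negative entropy generator:
D = p*log(p/q) + (1-p)*log((1-p)/(1-q)).
p = 0.3, q = 0.55.
p*log(p/q) = 0.3*log(0.3/0.55) = -0.181841.
(1-p)*log((1-p)/(1-q)) = 0.7*log(0.7/0.45) = 0.309283.
D = -0.181841 + 0.309283 = 0.1274

0.1274


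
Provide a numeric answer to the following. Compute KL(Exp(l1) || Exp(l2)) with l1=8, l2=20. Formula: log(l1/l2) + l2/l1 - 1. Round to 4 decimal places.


KL divergence for exponential family:
KL = log(l1/l2) + l2/l1 - 1.
log(8/20) = -0.916291.
20/8 = 2.5.
KL = -0.916291 + 2.5 - 1 = 0.5837

0.5837


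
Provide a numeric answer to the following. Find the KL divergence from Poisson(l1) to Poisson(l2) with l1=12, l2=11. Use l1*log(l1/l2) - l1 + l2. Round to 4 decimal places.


KL divergence for Poisson:
KL = l1*log(l1/l2) - l1 + l2.
l1 = 12, l2 = 11.
log(12/11) = 0.087011.
l1*log(l1/l2) = 12 * 0.087011 = 1.044137.
KL = 1.044137 - 12 + 11 = 0.0441

0.0441


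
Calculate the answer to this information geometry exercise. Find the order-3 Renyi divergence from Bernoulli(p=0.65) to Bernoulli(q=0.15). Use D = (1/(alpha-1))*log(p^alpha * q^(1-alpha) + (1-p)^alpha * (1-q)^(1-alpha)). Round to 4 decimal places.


Renyi divergence of order alpha between Bernoulli distributions:
D = (1/(alpha-1))*log(p^alpha * q^(1-alpha) + (1-p)^alpha * (1-q)^(1-alpha)).
alpha = 3, p = 0.65, q = 0.15.
p^alpha * q^(1-alpha) = 0.65^3 * 0.15^-2 = 12.205556.
(1-p)^alpha * (1-q)^(1-alpha) = 0.35^3 * 0.85^-2 = 0.059343.
sum = 12.205556 + 0.059343 = 12.264898.
D = (1/2)*log(12.264898) = 1.2534

1.2534


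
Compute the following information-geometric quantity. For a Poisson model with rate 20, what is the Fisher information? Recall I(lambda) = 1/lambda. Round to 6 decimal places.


Fisher information for Poisson: I(lambda) = 1/lambda.
lambda = 20.
I(lambda) = 1/20 = 0.050000

0.050000


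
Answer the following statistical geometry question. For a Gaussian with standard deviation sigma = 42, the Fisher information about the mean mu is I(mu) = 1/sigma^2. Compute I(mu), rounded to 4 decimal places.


The Fisher information for the mean of a normal distribution is I(mu) = 1/sigma^2.
sigma = 42, so sigma^2 = 1764.
I(mu) = 1/1764 = 0.0006

0.0006


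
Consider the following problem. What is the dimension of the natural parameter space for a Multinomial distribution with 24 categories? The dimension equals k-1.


Exponential family dimension calculation:
For Multinomial with k=24 categories, dim = k-1 = 23.

23


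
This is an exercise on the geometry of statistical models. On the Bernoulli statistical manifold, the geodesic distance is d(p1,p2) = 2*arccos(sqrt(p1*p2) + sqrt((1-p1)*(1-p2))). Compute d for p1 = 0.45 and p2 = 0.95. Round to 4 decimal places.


Geodesic distance on Bernoulli manifold:
d(p1,p2) = 2*arccos(sqrt(p1*p2) + sqrt((1-p1)*(1-p2))).
sqrt(p1*p2) = sqrt(0.45*0.95) = 0.653835.
sqrt((1-p1)*(1-p2)) = sqrt(0.55*0.05) = 0.165831.
arg = 0.653835 + 0.165831 = 0.819666.
d = 2*arccos(0.819666) = 1.2199

1.2199


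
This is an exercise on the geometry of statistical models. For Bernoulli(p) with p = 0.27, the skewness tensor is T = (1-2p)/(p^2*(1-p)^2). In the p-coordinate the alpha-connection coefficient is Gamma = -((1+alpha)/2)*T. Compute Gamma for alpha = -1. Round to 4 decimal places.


Skewness (Amari-Chentsov) tensor: T = (1-2p)/(p^2*(1-p)^2).
p = 0.27, 1-2p = 0.46, p^2 = 0.0729, (1-p)^2 = 0.5329.
T = 0.46/(0.0729 * 0.5329) = 11.840896.
In the p-coordinate, Gamma^(alpha) = Gamma^(0) - (alpha/2)*T with Gamma^(0) = (1/2)*g'(p) = -T/2,
so Gamma^(alpha) = -((1+alpha)/2)*T.
alpha = -1, -(1+alpha)/2 = 0.0.
Gamma = 0.0 * 11.840896 = 0.0000

0.0000


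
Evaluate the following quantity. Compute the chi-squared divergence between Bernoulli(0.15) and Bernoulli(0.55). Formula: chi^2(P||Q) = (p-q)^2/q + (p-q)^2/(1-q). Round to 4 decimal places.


Chi-squared divergence between Bernoulli distributions:
chi^2 = (p-q)^2/q + (p-q)^2/(1-q).
p = 0.15, q = 0.55, p-q = -0.4.
(p-q)^2 = 0.16.
term1 = 0.16/0.55 = 0.290909.
term2 = 0.16/0.45 = 0.355556.
chi^2 = 0.290909 + 0.355556 = 0.6465

0.6465


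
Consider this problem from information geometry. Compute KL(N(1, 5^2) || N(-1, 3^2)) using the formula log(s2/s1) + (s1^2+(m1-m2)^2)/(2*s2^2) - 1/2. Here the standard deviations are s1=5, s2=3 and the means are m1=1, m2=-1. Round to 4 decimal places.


KL divergence between normal distributions:
KL = log(s2/s1) + (s1^2 + (m1-m2)^2)/(2*s2^2) - 1/2.
log(3/5) = -0.510826.
(5^2 + (1--1)^2)/(2*3^2) = (25 + 4)/18 = 1.611111.
KL = -0.510826 + 1.611111 - 0.5 = 0.6003

0.6003


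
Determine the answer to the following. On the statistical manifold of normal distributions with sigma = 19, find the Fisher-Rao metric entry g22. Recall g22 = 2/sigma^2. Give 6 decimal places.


For the 2-parameter normal family, the Fisher metric has:
  g11 = 1/sigma^2, g22 = 2/sigma^2.
sigma = 19, sigma^2 = 361.
g22 = 0.005540

0.005540


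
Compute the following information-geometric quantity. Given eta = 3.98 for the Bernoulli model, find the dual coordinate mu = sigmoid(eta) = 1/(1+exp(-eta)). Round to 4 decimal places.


Dual coordinate (expectation parameter) for Bernoulli:
mu = 1/(1+exp(-eta)).
eta = 3.98.
exp(-eta) = exp(-3.98) = 0.018686.
mu = 1/(1+0.018686) = 0.9817

0.9817


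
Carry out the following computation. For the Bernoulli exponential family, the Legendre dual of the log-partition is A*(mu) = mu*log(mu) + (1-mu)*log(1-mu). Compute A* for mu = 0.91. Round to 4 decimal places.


Legendre transform for Bernoulli:
A*(mu) = mu*log(mu) + (1-mu)*log(1-mu).
mu = 0.91, 1-mu = 0.09.
mu*log(mu) = 0.91*log(0.91) = -0.085823.
(1-mu)*log(1-mu) = 0.09*log(0.09) = -0.216715.
A* = -0.085823 + -0.216715 = -0.3025

-0.3025


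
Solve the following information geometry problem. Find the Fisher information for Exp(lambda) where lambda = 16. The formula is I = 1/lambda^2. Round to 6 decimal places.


Fisher information for exponential: I(lambda) = 1/lambda^2.
lambda = 16, lambda^2 = 256.
I = 1/256 = 0.003906

0.003906


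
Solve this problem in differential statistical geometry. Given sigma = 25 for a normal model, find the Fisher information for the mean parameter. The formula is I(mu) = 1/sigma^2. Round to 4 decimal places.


The Fisher information for the mean of a normal distribution is I(mu) = 1/sigma^2.
sigma = 25, so sigma^2 = 625.
I(mu) = 1/625 = 0.0016

0.0016


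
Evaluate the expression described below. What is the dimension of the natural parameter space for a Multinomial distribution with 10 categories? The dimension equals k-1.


Exponential family dimension calculation:
For Multinomial with k=10 categories, dim = k-1 = 9.

9


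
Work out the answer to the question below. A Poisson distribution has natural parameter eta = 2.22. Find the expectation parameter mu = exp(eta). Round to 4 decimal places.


Expectation parameter for Poisson exponential family:
mu = exp(eta).
eta = 2.22.
mu = exp(2.22) = 9.2073

9.2073


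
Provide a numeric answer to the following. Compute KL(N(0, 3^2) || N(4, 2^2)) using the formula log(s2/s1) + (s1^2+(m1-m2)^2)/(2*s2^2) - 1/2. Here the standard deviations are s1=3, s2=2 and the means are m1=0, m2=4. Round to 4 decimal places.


KL divergence between normal distributions:
KL = log(s2/s1) + (s1^2 + (m1-m2)^2)/(2*s2^2) - 1/2.
log(2/3) = -0.405465.
(3^2 + (0-4)^2)/(2*2^2) = (9 + 16)/8 = 3.125.
KL = -0.405465 + 3.125 - 0.5 = 2.2195

2.2195


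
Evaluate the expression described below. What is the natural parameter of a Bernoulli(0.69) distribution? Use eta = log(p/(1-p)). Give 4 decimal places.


Natural parameter for Bernoulli: eta = log(p/(1-p)).
p = 0.69, 1-p = 0.31.
p/(1-p) = 2.225806.
eta = log(2.225806) = 0.8001

0.8001


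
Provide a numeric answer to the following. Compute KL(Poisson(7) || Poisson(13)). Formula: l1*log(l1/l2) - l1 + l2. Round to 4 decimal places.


KL divergence for Poisson:
KL = l1*log(l1/l2) - l1 + l2.
l1 = 7, l2 = 13.
log(7/13) = -0.619039.
l1*log(l1/l2) = 7 * -0.619039 = -4.333274.
KL = -4.333274 - 7 + 13 = 1.6667

1.6667


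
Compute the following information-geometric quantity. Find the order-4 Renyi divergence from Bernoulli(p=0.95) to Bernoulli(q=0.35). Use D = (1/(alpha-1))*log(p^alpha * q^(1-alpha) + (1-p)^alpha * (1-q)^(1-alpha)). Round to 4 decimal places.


Renyi divergence of order alpha between Bernoulli distributions:
D = (1/(alpha-1))*log(p^alpha * q^(1-alpha) + (1-p)^alpha * (1-q)^(1-alpha)).
alpha = 4, p = 0.95, q = 0.35.
p^alpha * q^(1-alpha) = 0.95^4 * 0.35^-3 = 18.99723.
(1-p)^alpha * (1-q)^(1-alpha) = 0.05^4 * 0.65^-3 = 2.3e-05.
sum = 18.99723 + 2.3e-05 = 18.997253.
D = (1/3)*log(18.997253) = 0.9814

0.9814


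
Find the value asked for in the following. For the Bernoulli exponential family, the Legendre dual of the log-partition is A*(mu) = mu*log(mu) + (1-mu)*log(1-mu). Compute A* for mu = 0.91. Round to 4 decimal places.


Legendre transform for Bernoulli:
A*(mu) = mu*log(mu) + (1-mu)*log(1-mu).
mu = 0.91, 1-mu = 0.09.
mu*log(mu) = 0.91*log(0.91) = -0.085823.
(1-mu)*log(1-mu) = 0.09*log(0.09) = -0.216715.
A* = -0.085823 + -0.216715 = -0.3025

-0.3025


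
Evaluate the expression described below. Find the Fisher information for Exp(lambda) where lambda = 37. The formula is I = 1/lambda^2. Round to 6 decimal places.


Fisher information for exponential: I(lambda) = 1/lambda^2.
lambda = 37, lambda^2 = 1369.
I = 1/1369 = 0.000730

0.000730


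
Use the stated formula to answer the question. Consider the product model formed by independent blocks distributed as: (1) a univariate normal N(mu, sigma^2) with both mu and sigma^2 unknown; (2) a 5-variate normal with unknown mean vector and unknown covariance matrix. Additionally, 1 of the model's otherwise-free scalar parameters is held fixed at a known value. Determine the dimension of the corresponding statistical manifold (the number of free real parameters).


The dimension of a statistical manifold equals the number of free
(independent) real parameters of the model. For a product of independent
blocks the parameter counts add.
- normal (mu, sigma^2): 2.
- 5-variate normal: 5 (mean) + 5*6/2 = 15 (symmetric covariance) = 20.
Total = 2 + 20 = 22.
1 parameter(s) fixed at known values: 22 - 1 = 21.
Dimension = 21

21


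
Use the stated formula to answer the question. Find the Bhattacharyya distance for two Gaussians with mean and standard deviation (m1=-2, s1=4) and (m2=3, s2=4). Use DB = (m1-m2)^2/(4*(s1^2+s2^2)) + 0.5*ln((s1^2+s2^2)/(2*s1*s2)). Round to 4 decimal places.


Bhattacharyya distance between two Gaussians:
DB = (m1-m2)^2/(4*(s1^2+s2^2)) + (1/2)*ln((s1^2+s2^2)/(2*s1*s2)).
(m1-m2)^2 = (-5)^2 = 25.
s1^2+s2^2 = 16 + 16 = 32.
term1 = 25/128 = 0.195312.
term2 = 0.5*ln(32/32.0) = 0.0.
DB = 0.195312 + 0.0 = 0.1953

0.1953


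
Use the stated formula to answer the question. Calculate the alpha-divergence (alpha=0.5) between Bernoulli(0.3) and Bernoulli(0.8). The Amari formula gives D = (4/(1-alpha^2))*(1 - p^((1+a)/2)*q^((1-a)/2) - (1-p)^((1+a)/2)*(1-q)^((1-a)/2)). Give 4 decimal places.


Amari alpha-divergence:
D = (4/(1-alpha^2))*(1 - p^((1+a)/2)*q^((1-a)/2) - (1-p)^((1+a)/2)*(1-q)^((1-a)/2)).
alpha = 0.5, p = 0.3, q = 0.8.
e1 = (1+alpha)/2 = 0.75, e2 = (1-alpha)/2 = 0.25.
t1 = p^e1 * q^e2 = 0.3^0.75 * 0.8^0.25 = 0.383366.
t2 = (1-p)^e1 * (1-q)^e2 = 0.7^0.75 * 0.2^0.25 = 0.511777.
4/(1-alpha^2) = 5.333333.
D = 5.333333*(1 - 0.383366 - 0.511777) = 0.5592

0.5592


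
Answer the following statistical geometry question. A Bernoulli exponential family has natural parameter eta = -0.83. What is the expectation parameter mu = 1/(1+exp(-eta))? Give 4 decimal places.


Dual coordinate (expectation parameter) for Bernoulli:
mu = 1/(1+exp(-eta)).
eta = -0.83.
exp(-eta) = exp(0.83) = 2.293319.
mu = 1/(1+2.293319) = 0.3036

0.3036


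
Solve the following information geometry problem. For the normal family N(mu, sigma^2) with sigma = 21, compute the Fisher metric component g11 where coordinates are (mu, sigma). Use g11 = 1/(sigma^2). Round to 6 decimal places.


For the 2-parameter normal family, the Fisher metric has:
  g11 = 1/sigma^2, g22 = 2/sigma^2.
sigma = 21, sigma^2 = 441.
g11 = 0.002268

0.002268


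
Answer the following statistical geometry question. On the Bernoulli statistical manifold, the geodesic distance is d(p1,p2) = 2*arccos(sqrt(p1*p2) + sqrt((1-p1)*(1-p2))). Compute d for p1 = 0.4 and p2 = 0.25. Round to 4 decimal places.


Geodesic distance on Bernoulli manifold:
d(p1,p2) = 2*arccos(sqrt(p1*p2) + sqrt((1-p1)*(1-p2))).
sqrt(p1*p2) = sqrt(0.4*0.25) = 0.316228.
sqrt((1-p1)*(1-p2)) = sqrt(0.6*0.75) = 0.67082.
arg = 0.316228 + 0.67082 = 0.987048.
d = 2*arccos(0.987048) = 0.3222

0.3222


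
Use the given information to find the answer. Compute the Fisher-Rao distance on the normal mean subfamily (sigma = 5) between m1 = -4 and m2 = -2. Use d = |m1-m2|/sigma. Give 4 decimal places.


On the fixed-variance normal subfamily, geodesic distance = |m1-m2|/sigma.
|-4 - -2| = 2.
sigma = 5.
d = 2/5 = 0.4000

0.4000


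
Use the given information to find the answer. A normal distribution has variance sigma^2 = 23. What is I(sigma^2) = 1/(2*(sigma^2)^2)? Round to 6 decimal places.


Fisher information for variance: I(sigma^2) = 1/(2*sigma^4).
sigma^2 = 23, so sigma^4 = 529.
I = 1/(2*529) = 1/1058 = 0.000945

0.000945


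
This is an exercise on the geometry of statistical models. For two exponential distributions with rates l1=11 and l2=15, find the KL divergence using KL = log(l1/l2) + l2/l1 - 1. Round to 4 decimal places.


KL divergence for exponential family:
KL = log(l1/l2) + l2/l1 - 1.
log(11/15) = -0.310155.
15/11 = 1.363636.
KL = -0.310155 + 1.363636 - 1 = 0.0535

0.0535


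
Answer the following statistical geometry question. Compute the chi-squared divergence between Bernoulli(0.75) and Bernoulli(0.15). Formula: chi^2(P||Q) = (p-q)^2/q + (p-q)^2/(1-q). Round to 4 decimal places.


Chi-squared divergence between Bernoulli distributions:
chi^2 = (p-q)^2/q + (p-q)^2/(1-q).
p = 0.75, q = 0.15, p-q = 0.6.
(p-q)^2 = 0.36.
term1 = 0.36/0.15 = 2.4.
term2 = 0.36/0.85 = 0.423529.
chi^2 = 2.4 + 0.423529 = 2.8235

2.8235


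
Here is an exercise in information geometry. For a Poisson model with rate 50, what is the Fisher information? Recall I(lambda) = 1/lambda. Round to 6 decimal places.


Fisher information for Poisson: I(lambda) = 1/lambda.
lambda = 50.
I(lambda) = 1/50 = 0.020000

0.020000


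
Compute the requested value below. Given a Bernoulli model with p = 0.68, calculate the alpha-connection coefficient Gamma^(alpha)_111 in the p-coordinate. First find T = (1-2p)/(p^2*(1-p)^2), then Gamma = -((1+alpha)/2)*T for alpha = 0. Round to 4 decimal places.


Skewness (Amari-Chentsov) tensor: T = (1-2p)/(p^2*(1-p)^2).
p = 0.68, 1-2p = -0.36, p^2 = 0.4624, (1-p)^2 = 0.1024.
T = -0.36/(0.4624 * 0.1024) = -7.602995.
In the p-coordinate, Gamma^(alpha) = Gamma^(0) - (alpha/2)*T with Gamma^(0) = (1/2)*g'(p) = -T/2,
so Gamma^(alpha) = -((1+alpha)/2)*T.
alpha = 0, -(1+alpha)/2 = -0.5.
Gamma = -0.5 * -7.602995 = 3.8015

3.8015


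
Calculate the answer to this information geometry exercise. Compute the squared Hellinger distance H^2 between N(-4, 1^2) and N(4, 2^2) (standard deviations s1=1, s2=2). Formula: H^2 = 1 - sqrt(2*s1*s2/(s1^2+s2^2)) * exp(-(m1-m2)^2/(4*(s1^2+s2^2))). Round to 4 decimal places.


Squared Hellinger distance for Gaussians:
H^2 = 1 - sqrt(2*s1*s2/(s1^2+s2^2)) * exp(-(m1-m2)^2/(4*(s1^2+s2^2))).
s1^2 = 1, s2^2 = 4, s1^2+s2^2 = 5.
sqrt(2*1*2/(5)) = 0.894427.
(m1-m2)^2 = (-8)^2 = 64.
exp(-64/(4*5)) = exp(-3.2) = 0.040762.
H^2 = 1 - 0.894427*0.040762 = 0.9635

0.9635


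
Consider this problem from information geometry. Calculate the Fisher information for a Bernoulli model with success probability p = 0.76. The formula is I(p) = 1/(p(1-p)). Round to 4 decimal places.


For Bernoulli(p), Fisher information is I(p) = 1/(p*(1-p)).
p = 0.76, 1-p = 0.24.
p*(1-p) = 0.1824.
I(p) = 1/0.1824 = 5.4825

5.4825


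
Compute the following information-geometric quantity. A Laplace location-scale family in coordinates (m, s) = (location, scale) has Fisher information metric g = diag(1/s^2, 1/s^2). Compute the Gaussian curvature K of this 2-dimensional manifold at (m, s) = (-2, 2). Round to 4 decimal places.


The metric has the form g = (A dm^2 + B ds^2)/s^2 with A = 1, B = 1.
Substitute u = sqrt(A/B)*m: g = B*(du^2 + ds^2)/s^2, i.e. B times the
Poincare upper half-plane metric, which has constant Gaussian curvature -1.
Scaling a 2D metric by a constant c divides the Gaussian curvature by c,
so K = -1/B = -1/(1) = -1.0000 everywhere (the point (m, s) = (-2, 2) is irrelevant:
the curvature is constant).
The requested Gaussian curvature is K = -1.0000.

-1.0000


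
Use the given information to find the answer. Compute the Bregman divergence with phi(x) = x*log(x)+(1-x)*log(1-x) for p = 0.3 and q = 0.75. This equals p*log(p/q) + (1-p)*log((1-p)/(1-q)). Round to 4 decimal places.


Bregman divergence with negative entropy generator:
D = p*log(p/q) + (1-p)*log((1-p)/(1-q)).
p = 0.3, q = 0.75.
p*log(p/q) = 0.3*log(0.3/0.75) = -0.274887.
(1-p)*log((1-p)/(1-q)) = 0.7*log(0.7/0.25) = 0.720734.
D = -0.274887 + 0.720734 = 0.4458

0.4458


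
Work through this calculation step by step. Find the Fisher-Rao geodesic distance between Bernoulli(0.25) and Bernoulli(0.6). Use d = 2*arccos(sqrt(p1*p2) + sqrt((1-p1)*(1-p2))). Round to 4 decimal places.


Geodesic distance on Bernoulli manifold:
d(p1,p2) = 2*arccos(sqrt(p1*p2) + sqrt((1-p1)*(1-p2))).
sqrt(p1*p2) = sqrt(0.25*0.6) = 0.387298.
sqrt((1-p1)*(1-p2)) = sqrt(0.75*0.4) = 0.547723.
arg = 0.387298 + 0.547723 = 0.935021.
d = 2*arccos(0.935021) = 0.7250

0.7250


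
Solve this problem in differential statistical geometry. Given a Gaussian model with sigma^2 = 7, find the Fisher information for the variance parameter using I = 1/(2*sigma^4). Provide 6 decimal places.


Fisher information for variance: I(sigma^2) = 1/(2*sigma^4).
sigma^2 = 7, so sigma^4 = 49.
I = 1/(2*49) = 1/98 = 0.010204

0.010204


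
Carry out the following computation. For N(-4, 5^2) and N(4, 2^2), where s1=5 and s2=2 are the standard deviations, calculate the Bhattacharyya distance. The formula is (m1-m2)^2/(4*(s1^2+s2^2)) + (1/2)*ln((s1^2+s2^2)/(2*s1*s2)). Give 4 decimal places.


Bhattacharyya distance between two Gaussians:
DB = (m1-m2)^2/(4*(s1^2+s2^2)) + (1/2)*ln((s1^2+s2^2)/(2*s1*s2)).
(m1-m2)^2 = (-8)^2 = 64.
s1^2+s2^2 = 25 + 4 = 29.
term1 = 64/116 = 0.551724.
term2 = 0.5*ln(29/20.0) = 0.185782.
DB = 0.551724 + 0.185782 = 0.7375

0.7375


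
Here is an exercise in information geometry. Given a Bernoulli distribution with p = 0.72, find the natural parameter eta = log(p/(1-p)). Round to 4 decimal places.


Natural parameter for Bernoulli: eta = log(p/(1-p)).
p = 0.72, 1-p = 0.28.
p/(1-p) = 2.571429.
eta = log(2.571429) = 0.9445

0.9445


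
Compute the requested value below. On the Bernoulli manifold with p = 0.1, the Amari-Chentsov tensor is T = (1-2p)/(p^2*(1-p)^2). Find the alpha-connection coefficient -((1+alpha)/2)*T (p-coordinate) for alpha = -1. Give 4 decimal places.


Skewness (Amari-Chentsov) tensor: T = (1-2p)/(p^2*(1-p)^2).
p = 0.1, 1-2p = 0.8, p^2 = 0.01, (1-p)^2 = 0.81.
T = 0.8/(0.01 * 0.81) = 98.765432.
In the p-coordinate, Gamma^(alpha) = Gamma^(0) - (alpha/2)*T with Gamma^(0) = (1/2)*g'(p) = -T/2,
so Gamma^(alpha) = -((1+alpha)/2)*T.
alpha = -1, -(1+alpha)/2 = 0.0.
Gamma = 0.0 * 98.765432 = 0.0000

0.0000


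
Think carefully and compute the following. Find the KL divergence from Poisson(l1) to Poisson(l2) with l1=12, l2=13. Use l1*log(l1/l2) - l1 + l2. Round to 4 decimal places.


KL divergence for Poisson:
KL = l1*log(l1/l2) - l1 + l2.
l1 = 12, l2 = 13.
log(12/13) = -0.080043.
l1*log(l1/l2) = 12 * -0.080043 = -0.960512.
KL = -0.960512 - 12 + 13 = 0.0395

0.0395


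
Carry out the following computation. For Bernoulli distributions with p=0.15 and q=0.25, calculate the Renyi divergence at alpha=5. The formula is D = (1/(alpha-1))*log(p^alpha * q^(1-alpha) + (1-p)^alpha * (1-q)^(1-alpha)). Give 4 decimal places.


Renyi divergence of order alpha between Bernoulli distributions:
D = (1/(alpha-1))*log(p^alpha * q^(1-alpha) + (1-p)^alpha * (1-q)^(1-alpha)).
alpha = 5, p = 0.15, q = 0.25.
p^alpha * q^(1-alpha) = 0.15^5 * 0.25^-4 = 0.01944.
(1-p)^alpha * (1-q)^(1-alpha) = 0.85^5 * 0.75^-4 = 1.402328.
sum = 0.01944 + 1.402328 = 1.421768.
D = (1/4)*log(1.421768) = 0.0880

0.0880


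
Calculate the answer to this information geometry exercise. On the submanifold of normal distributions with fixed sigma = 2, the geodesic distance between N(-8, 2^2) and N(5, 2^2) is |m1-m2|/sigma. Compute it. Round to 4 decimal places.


On the fixed-variance normal subfamily, geodesic distance = |m1-m2|/sigma.
|-8 - 5| = 13.
sigma = 2.
d = 13/2 = 6.5000

6.5000


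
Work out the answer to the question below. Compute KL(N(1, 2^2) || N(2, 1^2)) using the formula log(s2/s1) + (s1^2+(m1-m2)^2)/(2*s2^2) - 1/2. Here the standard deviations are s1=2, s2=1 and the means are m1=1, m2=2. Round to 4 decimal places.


KL divergence between normal distributions:
KL = log(s2/s1) + (s1^2 + (m1-m2)^2)/(2*s2^2) - 1/2.
log(1/2) = -0.693147.
(2^2 + (1-2)^2)/(2*1^2) = (4 + 1)/2 = 2.5.
KL = -0.693147 + 2.5 - 0.5 = 1.3069

1.3069


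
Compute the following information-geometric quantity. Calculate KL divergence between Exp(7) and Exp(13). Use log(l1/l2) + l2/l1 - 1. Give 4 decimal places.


KL divergence for exponential family:
KL = log(l1/l2) + l2/l1 - 1.
log(7/13) = -0.619039.
13/7 = 1.857143.
KL = -0.619039 + 1.857143 - 1 = 0.2381

0.2381


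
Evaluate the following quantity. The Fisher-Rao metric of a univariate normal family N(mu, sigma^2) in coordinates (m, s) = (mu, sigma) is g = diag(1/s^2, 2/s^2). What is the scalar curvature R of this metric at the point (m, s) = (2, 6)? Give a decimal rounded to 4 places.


The metric has the form g = (A dm^2 + B ds^2)/s^2 with A = 1, B = 2.
Substitute u = sqrt(A/B)*m: g = B*(du^2 + ds^2)/s^2, i.e. B times the
Poincare upper half-plane metric, which has constant Gaussian curvature -1.
Scaling a 2D metric by a constant c divides the Gaussian curvature by c,
so K = -1/B = -1/(2) = -0.5000 everywhere (the point (m, s) = (2, 6) is irrelevant:
the curvature is constant).
Scalar curvature in dimension 2: R = 2K = -2/(2) = -1.0000.

-1.0000


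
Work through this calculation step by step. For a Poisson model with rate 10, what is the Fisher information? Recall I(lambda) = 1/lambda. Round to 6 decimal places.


Fisher information for Poisson: I(lambda) = 1/lambda.
lambda = 10.
I(lambda) = 1/10 = 0.100000

0.100000


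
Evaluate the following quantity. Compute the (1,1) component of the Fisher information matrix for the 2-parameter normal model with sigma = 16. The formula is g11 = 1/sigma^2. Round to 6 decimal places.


For the 2-parameter normal family, the Fisher metric has:
  g11 = 1/sigma^2, g22 = 2/sigma^2.
sigma = 16, sigma^2 = 256.
g11 = 0.003906

0.003906


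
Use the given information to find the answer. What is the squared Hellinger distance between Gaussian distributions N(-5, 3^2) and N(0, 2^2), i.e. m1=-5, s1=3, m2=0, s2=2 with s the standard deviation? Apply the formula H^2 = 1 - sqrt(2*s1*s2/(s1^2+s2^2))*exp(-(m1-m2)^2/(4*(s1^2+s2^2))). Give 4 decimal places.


Squared Hellinger distance for Gaussians:
H^2 = 1 - sqrt(2*s1*s2/(s1^2+s2^2)) * exp(-(m1-m2)^2/(4*(s1^2+s2^2))).
s1^2 = 9, s2^2 = 4, s1^2+s2^2 = 13.
sqrt(2*3*2/(13)) = 0.960769.
(m1-m2)^2 = (-5)^2 = 25.
exp(-25/(4*13)) = exp(-0.480769) = 0.618308.
H^2 = 1 - 0.960769*0.618308 = 0.4059

0.4059


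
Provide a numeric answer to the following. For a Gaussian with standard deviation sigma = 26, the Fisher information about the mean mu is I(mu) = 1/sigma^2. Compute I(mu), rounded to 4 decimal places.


The Fisher information for the mean of a normal distribution is I(mu) = 1/sigma^2.
sigma = 26, so sigma^2 = 676.
I(mu) = 1/676 = 0.0015

0.0015


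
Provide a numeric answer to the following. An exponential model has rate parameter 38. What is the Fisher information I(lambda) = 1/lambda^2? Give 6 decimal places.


Fisher information for exponential: I(lambda) = 1/lambda^2.
lambda = 38, lambda^2 = 1444.
I = 1/1444 = 0.000693

0.000693


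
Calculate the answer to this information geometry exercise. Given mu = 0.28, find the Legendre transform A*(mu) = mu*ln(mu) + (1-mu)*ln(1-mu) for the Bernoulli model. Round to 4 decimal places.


Legendre transform for Bernoulli:
A*(mu) = mu*log(mu) + (1-mu)*log(1-mu).
mu = 0.28, 1-mu = 0.72.
mu*log(mu) = 0.28*log(0.28) = -0.35643.
(1-mu)*log(1-mu) = 0.72*log(0.72) = -0.236523.
A* = -0.35643 + -0.236523 = -0.5930

-0.5930


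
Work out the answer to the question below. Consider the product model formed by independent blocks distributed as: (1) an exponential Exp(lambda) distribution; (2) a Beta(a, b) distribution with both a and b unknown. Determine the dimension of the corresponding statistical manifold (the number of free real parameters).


The dimension of a statistical manifold equals the number of free
(independent) real parameters of the model. For a product of independent
blocks the parameter counts add.
- exponential (lambda): 1.
- Beta (a, b): 2.
Total = 1 + 2 = 3.
Dimension = 3

3


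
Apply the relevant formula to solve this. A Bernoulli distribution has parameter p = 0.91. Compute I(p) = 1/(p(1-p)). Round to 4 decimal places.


For Bernoulli(p), Fisher information is I(p) = 1/(p*(1-p)).
p = 0.91, 1-p = 0.09.
p*(1-p) = 0.0819.
I(p) = 1/0.0819 = 12.2100

12.2100


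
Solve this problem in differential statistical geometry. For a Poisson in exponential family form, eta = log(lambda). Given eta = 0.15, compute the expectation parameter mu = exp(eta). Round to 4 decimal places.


Expectation parameter for Poisson exponential family:
mu = exp(eta).
eta = 0.15.
mu = exp(0.15) = 1.1618

1.1618


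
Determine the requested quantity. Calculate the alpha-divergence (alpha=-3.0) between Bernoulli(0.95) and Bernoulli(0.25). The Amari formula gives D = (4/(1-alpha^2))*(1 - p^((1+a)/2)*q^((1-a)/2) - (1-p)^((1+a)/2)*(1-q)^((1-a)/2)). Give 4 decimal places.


Amari alpha-divergence:
D = (4/(1-alpha^2))*(1 - p^((1+a)/2)*q^((1-a)/2) - (1-p)^((1+a)/2)*(1-q)^((1-a)/2)).
alpha = -3.0, p = 0.95, q = 0.25.
e1 = (1+alpha)/2 = -1.0, e2 = (1-alpha)/2 = 2.0.
t1 = p^e1 * q^e2 = 0.95^-1.0 * 0.25^2.0 = 0.065789.
t2 = (1-p)^e1 * (1-q)^e2 = 0.05^-1.0 * 0.75^2.0 = 11.25.
4/(1-alpha^2) = -0.5.
D = -0.5*(1 - 0.065789 - 11.25) = 5.1579

5.1579


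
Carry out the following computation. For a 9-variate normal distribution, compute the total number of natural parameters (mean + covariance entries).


Exponential family dimension calculation:
For 9-dim MVN: mean has 9 params, covariance has 9*10/2 = 45 unique entries.
Total dim = 9 + 45 = 54.

54


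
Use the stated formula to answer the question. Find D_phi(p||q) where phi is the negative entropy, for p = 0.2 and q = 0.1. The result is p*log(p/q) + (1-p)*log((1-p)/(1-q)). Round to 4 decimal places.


Bregman divergence with negative entropy generator:
D = p*log(p/q) + (1-p)*log((1-p)/(1-q)).
p = 0.2, q = 0.1.
p*log(p/q) = 0.2*log(0.2/0.1) = 0.138629.
(1-p)*log((1-p)/(1-q)) = 0.8*log(0.8/0.9) = -0.094226.
D = 0.138629 + -0.094226 = 0.0444

0.0444


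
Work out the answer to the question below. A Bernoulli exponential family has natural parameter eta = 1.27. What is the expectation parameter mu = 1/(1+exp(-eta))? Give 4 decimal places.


Dual coordinate (expectation parameter) for Bernoulli:
mu = 1/(1+exp(-eta)).
eta = 1.27.
exp(-eta) = exp(-1.27) = 0.280832.
mu = 1/(1+0.280832) = 0.7807

0.7807


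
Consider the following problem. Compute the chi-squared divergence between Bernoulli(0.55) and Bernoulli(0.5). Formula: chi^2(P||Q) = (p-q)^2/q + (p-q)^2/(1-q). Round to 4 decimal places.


Chi-squared divergence between Bernoulli distributions:
chi^2 = (p-q)^2/q + (p-q)^2/(1-q).
p = 0.55, q = 0.5, p-q = 0.05.
(p-q)^2 = 0.0025.
term1 = 0.0025/0.5 = 0.005.
term2 = 0.0025/0.5 = 0.005.
chi^2 = 0.005 + 0.005 = 0.0100

0.0100


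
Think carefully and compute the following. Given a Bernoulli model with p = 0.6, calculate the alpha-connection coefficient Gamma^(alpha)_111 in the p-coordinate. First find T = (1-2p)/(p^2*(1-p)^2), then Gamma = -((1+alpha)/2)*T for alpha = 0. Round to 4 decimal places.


Skewness (Amari-Chentsov) tensor: T = (1-2p)/(p^2*(1-p)^2).
p = 0.6, 1-2p = -0.2, p^2 = 0.36, (1-p)^2 = 0.16.
T = -0.2/(0.36 * 0.16) = -3.472222.
In the p-coordinate, Gamma^(alpha) = Gamma^(0) - (alpha/2)*T with Gamma^(0) = (1/2)*g'(p) = -T/2,
so Gamma^(alpha) = -((1+alpha)/2)*T.
alpha = 0, -(1+alpha)/2 = -0.5.
Gamma = -0.5 * -3.472222 = 1.7361

1.7361


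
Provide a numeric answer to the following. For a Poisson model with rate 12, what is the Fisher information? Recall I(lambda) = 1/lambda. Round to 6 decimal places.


Fisher information for Poisson: I(lambda) = 1/lambda.
lambda = 12.
I(lambda) = 1/12 = 0.083333

0.083333


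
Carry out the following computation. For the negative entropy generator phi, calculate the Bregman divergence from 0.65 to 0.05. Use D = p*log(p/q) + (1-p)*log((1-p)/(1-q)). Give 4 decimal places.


Bregman divergence with negative entropy generator:
D = p*log(p/q) + (1-p)*log((1-p)/(1-q)).
p = 0.65, q = 0.05.
p*log(p/q) = 0.65*log(0.65/0.05) = 1.667217.
(1-p)*log((1-p)/(1-q)) = 0.35*log(0.35/0.95) = -0.349485.
D = 1.667217 + -0.349485 = 1.3177

1.3177


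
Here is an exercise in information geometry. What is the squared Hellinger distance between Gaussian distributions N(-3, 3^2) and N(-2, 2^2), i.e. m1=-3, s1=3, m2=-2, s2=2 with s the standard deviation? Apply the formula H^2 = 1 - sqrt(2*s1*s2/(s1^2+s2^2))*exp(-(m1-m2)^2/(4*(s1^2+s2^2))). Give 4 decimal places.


Squared Hellinger distance for Gaussians:
H^2 = 1 - sqrt(2*s1*s2/(s1^2+s2^2)) * exp(-(m1-m2)^2/(4*(s1^2+s2^2))).
s1^2 = 9, s2^2 = 4, s1^2+s2^2 = 13.
sqrt(2*3*2/(13)) = 0.960769.
(m1-m2)^2 = (-1)^2 = 1.
exp(-1/(4*13)) = exp(-0.019231) = 0.980953.
H^2 = 1 - 0.960769*0.980953 = 0.0575

0.0575


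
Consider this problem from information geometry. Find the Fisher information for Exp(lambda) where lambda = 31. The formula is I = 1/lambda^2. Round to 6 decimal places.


Fisher information for exponential: I(lambda) = 1/lambda^2.
lambda = 31, lambda^2 = 961.
I = 1/961 = 0.001041

0.001041


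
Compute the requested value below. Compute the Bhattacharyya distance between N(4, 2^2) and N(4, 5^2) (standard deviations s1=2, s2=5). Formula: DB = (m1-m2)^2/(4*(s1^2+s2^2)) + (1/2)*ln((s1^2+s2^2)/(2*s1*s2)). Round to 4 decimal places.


Bhattacharyya distance between two Gaussians:
DB = (m1-m2)^2/(4*(s1^2+s2^2)) + (1/2)*ln((s1^2+s2^2)/(2*s1*s2)).
(m1-m2)^2 = (0)^2 = 0.
s1^2+s2^2 = 4 + 25 = 29.
term1 = 0/116 = 0.0.
term2 = 0.5*ln(29/20.0) = 0.185782.
DB = 0.0 + 0.185782 = 0.1858

0.1858


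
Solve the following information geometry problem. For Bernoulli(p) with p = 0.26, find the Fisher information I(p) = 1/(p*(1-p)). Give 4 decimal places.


For Bernoulli(p), Fisher information is I(p) = 1/(p*(1-p)).
p = 0.26, 1-p = 0.74.
p*(1-p) = 0.1924.
I(p) = 1/0.1924 = 5.1975

5.1975


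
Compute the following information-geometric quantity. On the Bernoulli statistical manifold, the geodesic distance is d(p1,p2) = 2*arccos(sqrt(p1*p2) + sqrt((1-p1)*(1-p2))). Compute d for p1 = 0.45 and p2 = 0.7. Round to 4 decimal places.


Geodesic distance on Bernoulli manifold:
d(p1,p2) = 2*arccos(sqrt(p1*p2) + sqrt((1-p1)*(1-p2))).
sqrt(p1*p2) = sqrt(0.45*0.7) = 0.561249.
sqrt((1-p1)*(1-p2)) = sqrt(0.55*0.3) = 0.406202.
arg = 0.561249 + 0.406202 = 0.967451.
d = 2*arccos(0.967451) = 0.5117

0.5117


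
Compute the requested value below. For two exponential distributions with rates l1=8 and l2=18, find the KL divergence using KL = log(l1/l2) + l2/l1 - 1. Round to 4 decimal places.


KL divergence for exponential family:
KL = log(l1/l2) + l2/l1 - 1.
log(8/18) = -0.81093.
18/8 = 2.25.
KL = -0.81093 + 2.25 - 1 = 0.4391

0.4391


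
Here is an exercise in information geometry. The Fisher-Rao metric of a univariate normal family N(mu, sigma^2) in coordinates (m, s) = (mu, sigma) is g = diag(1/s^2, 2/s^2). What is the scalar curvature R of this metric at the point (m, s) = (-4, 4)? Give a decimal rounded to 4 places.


The metric has the form g = (A dm^2 + B ds^2)/s^2 with A = 1, B = 2.
Substitute u = sqrt(A/B)*m: g = B*(du^2 + ds^2)/s^2, i.e. B times the
Poincare upper half-plane metric, which has constant Gaussian curvature -1.
Scaling a 2D metric by a constant c divides the Gaussian curvature by c,
so K = -1/B = -1/(2) = -0.5000 everywhere (the point (m, s) = (-4, 4) is irrelevant:
the curvature is constant).
Scalar curvature in dimension 2: R = 2K = -2/(2) = -1.0000.

-1.0000
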